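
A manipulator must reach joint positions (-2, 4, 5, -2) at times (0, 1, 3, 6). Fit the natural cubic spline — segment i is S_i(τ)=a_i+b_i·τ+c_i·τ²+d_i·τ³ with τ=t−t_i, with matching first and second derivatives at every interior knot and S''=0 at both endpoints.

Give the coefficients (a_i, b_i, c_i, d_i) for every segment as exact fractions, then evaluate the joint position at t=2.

Δ: Δ0=6, Δ1=1/2, Δ2=-7/3
row 1: diag=6, rhs=-33; c'=1/3, d'=-11/2
row 2: denom=10−2·1/3=28/3; d'=(-17−2·-11/2)/(28/3)=-9/14
back: M2=-9/14
back: M1=-11/2−1/3·-9/14=-37/7
M: M0=0, M1=-37/7, M2=-9/14, M3=0
seg 0: a=-2, c=M0/2=0, d=(M1−M0)/(6·1)=-37/42, b=Δ0−h0·(2M0+M1)/6=289/42
seg 1: a=4, c=M1/2=-37/14, d=(M2−M1)/(6·2)=65/168, b=Δ1−h1·(2M1+M2)/6=89/21
seg 2: a=5, c=M2/2=-9/28, d=(M3−M2)/(6·3)=1/28, b=Δ2−h2·(2M2+M3)/6=-71/42
t_q=2 → seg 1, τ=1; S=4+89/21·τ+-37/14·τ²+65/168·τ³=335/56

  seg 0: a=-2 b=289/42 c=0 d=-37/42
  seg 1: a=4 b=89/21 c=-37/14 d=65/168
  seg 2: a=5 b=-71/42 c=-9/28 d=1/28
S(2) = 335/56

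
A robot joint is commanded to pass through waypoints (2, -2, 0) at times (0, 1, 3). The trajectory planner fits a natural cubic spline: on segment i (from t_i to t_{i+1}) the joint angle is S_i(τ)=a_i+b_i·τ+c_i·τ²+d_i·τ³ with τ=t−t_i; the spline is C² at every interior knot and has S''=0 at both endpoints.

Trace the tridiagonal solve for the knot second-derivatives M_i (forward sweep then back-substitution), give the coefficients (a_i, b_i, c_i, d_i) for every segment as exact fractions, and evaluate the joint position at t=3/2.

Δ: Δ0=-4, Δ1=1
row 1: diag=6, rhs=30; c'=1/3, d'=5
back: M1=5
M: M0=0, M1=5, M2=0
seg 0: a=2, c=M0/2=0, d=(M1−M0)/(6·1)=5/6, b=Δ0−h0·(2M0+M1)/6=-29/6
seg 1: a=-2, c=M1/2=5/2, d=(M2−M1)/(6·2)=-5/12, b=Δ1−h1·(2M1+M2)/6=-7/3
t_q=3/2 → seg 1, τ=1/2; S=-2+-7/3·τ+5/2·τ²+-5/12·τ³=-83/32

  seg 0: a=2 b=-29/6 c=0 d=5/6
  seg 1: a=-2 b=-7/3 c=5/2 d=-5/12
S(3/2) = -83/32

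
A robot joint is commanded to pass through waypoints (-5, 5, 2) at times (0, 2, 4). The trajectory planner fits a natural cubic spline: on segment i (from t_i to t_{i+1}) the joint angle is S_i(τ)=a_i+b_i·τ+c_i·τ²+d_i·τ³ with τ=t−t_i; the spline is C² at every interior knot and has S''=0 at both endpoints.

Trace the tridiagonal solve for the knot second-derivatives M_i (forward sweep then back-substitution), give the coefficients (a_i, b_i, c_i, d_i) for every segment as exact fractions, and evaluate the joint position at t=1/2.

  seg 0: a=-5 b=53/8 c=0 d=-13/32
  seg 1: a=5 b=7/4 c=-39/16 d=13/32
S(1/2) = -445/256

Δ: Δ0=5, Δ1=-3/2
row 1: diag=8, rhs=-39; c'=1/4, d'=-39/8
back: M1=-39/8
M: M0=0, M1=-39/8, M2=0
seg 0: a=-5, c=M0/2=0, d=(M1−M0)/(6·2)=-13/32, b=Δ0−h0·(2M0+M1)/6=53/8
seg 1: a=5, c=M1/2=-39/16, d=(M2−M1)/(6·2)=13/32, b=Δ1−h1·(2M1+M2)/6=7/4
t_q=1/2 → seg 0, τ=1/2; S=-5+53/8·τ+0·τ²+-13/32·τ³=-445/256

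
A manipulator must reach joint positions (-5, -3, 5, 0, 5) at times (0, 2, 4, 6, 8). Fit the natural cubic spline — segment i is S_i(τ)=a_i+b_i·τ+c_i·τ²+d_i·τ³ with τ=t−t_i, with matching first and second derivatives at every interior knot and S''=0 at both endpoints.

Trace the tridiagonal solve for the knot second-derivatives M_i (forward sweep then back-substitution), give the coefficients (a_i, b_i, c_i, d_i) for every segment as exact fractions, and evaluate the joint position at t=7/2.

Δ: Δ0=1, Δ1=4, Δ2=-5/2, Δ3=5/2
row 1: diag=8, rhs=18; c'=1/4, d'=9/4
row 2: denom=8−2·1/4=15/2; d'=(-39−2·9/4)/(15/2)=-29/5
row 3: denom=8−2·4/15=112/15; d'=(30−2·-29/5)/(112/15)=39/7
back: M3=39/7
back: M2=-29/5−4/15·39/7=-51/7
back: M1=9/4−1/4·-51/7=57/14
M: M0=0, M1=57/14, M2=-51/7, M3=39/7, M4=0
seg 0: a=-5, c=M0/2=0, d=(M1−M0)/(6·2)=19/56, b=Δ0−h0·(2M0+M1)/6=-5/14
seg 1: a=-3, c=M1/2=57/28, d=(M2−M1)/(6·2)=-53/56, b=Δ1−h1·(2M1+M2)/6=26/7
seg 2: a=5, c=M2/2=-51/14, d=(M3−M2)/(6·2)=15/14, b=Δ2−h2·(2M2+M3)/6=1/2
seg 3: a=0, c=M3/2=39/14, d=(M4−M3)/(6·2)=-13/28, b=Δ3−h3·(2M3+M4)/6=-17/14
t_q=7/2 → seg 1, τ=3/2; S=-3+26/7·τ+57/28·τ²+-53/56·τ³=1773/448

  seg 0: a=-5 b=-5/14 c=0 d=19/56
  seg 1: a=-3 b=26/7 c=57/28 d=-53/56
  seg 2: a=5 b=1/2 c=-51/14 d=15/14
  seg 3: a=0 b=-17/14 c=39/14 d=-13/28
S(7/2) = 1773/448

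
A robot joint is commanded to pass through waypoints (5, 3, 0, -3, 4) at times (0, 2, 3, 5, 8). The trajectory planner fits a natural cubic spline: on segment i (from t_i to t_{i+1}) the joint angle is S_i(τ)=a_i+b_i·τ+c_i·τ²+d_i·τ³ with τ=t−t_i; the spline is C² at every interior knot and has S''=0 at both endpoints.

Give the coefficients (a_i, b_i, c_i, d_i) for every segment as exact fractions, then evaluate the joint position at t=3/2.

  seg 0: a=5 b=-131/489 c=0 d=-179/978
  seg 1: a=3 b=-1205/489 c=-179/163 d=275/489
  seg 2: a=0 b=-1454/489 c=96/163 d=289/3912
  seg 3: a=-3 b=263/978 c=673/652 d=-673/5868
S(3/2) = 10381/2608

Δ: Δ0=-1, Δ1=-3, Δ2=-3/2, Δ3=7/3
row 1: diag=6, rhs=-12; c'=1/6, d'=-2
row 2: denom=6−1·1/6=35/6; d'=(9−1·-2)/(35/6)=66/35
row 3: denom=10−2·12/35=326/35; d'=(23−2·66/35)/(326/35)=673/326
back: M3=673/326
back: M2=66/35−12/35·673/326=192/163
back: M1=-2−1/6·192/163=-358/163
M: M0=0, M1=-358/163, M2=192/163, M3=673/326, M4=0
seg 0: a=5, c=M0/2=0, d=(M1−M0)/(6·2)=-179/978, b=Δ0−h0·(2M0+M1)/6=-131/489
seg 1: a=3, c=M1/2=-179/163, d=(M2−M1)/(6·1)=275/489, b=Δ1−h1·(2M1+M2)/6=-1205/489
seg 2: a=0, c=M2/2=96/163, d=(M3−M2)/(6·2)=289/3912, b=Δ2−h2·(2M2+M3)/6=-1454/489
seg 3: a=-3, c=M3/2=673/652, d=(M4−M3)/(6·3)=-673/5868, b=Δ3−h3·(2M3+M4)/6=263/978
t_q=3/2 → seg 0, τ=3/2; S=5+-131/489·τ+0·τ²+-179/978·τ³=10381/2608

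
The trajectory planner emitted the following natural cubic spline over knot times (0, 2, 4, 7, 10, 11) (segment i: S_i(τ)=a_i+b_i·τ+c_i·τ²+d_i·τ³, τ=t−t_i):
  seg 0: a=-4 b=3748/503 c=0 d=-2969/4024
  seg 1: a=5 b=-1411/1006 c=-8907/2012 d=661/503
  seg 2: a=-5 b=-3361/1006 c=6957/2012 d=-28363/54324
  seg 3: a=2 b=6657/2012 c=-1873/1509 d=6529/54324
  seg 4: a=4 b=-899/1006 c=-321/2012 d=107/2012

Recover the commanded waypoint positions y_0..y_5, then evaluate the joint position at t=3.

y_0 = S_0(0) = a_0 = -4
y_1 = S_1(0) = a_1 = 5
y_2 = S_2(0) = a_2 = -5
y_3 = S_3(0) = a_3 = 2
y_4 = S_4(0) = a_4 = 4
y_5 = S_4(1) = 3
t_q=3 is in segment 1 (τ=1); S_1(τ)=975/2012

y_0=-4 y_1=5 y_2=-5 y_3=2 y_4=4 y_5=3
S(3) = 975/2012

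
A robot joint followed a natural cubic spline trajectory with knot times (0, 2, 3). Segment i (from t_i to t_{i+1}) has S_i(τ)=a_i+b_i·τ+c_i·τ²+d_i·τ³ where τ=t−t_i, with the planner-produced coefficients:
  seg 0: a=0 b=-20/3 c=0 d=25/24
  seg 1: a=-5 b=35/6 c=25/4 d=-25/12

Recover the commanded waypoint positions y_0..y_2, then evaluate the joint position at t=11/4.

y_0 = S_0(0) = a_0 = 0
y_1 = S_1(0) = a_1 = -5
y_2 = S_1(1) = 5
t_q=11/4 is in segment 1 (τ=3/4); S_1(τ)=515/256

y_0=0 y_1=-5 y_2=5
S(11/4) = 515/256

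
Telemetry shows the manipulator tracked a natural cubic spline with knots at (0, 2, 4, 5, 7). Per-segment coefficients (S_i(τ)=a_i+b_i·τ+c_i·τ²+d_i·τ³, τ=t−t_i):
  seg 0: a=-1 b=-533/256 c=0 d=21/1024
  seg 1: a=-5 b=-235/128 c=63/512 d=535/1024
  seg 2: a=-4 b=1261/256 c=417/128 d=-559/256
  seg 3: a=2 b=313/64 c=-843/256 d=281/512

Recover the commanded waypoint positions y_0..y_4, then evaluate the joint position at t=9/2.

y_0=-1 y_1=-5 y_2=-4 y_3=2 y_4=3
S(9/2) = -2039/2048

y_0 = S_0(0) = a_0 = -1
y_1 = S_1(0) = a_1 = -5
y_2 = S_2(0) = a_2 = -4
y_3 = S_3(0) = a_3 = 2
y_4 = S_3(2) = 3
t_q=9/2 is in segment 2 (τ=1/2); S_2(τ)=-2039/2048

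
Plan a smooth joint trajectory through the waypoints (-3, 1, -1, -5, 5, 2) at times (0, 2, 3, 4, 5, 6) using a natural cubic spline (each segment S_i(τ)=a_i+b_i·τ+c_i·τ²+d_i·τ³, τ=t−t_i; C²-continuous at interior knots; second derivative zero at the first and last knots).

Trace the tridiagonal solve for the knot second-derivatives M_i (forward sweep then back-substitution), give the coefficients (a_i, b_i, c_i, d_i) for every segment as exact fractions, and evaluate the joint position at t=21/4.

Δ: Δ0=2, Δ1=-2, Δ2=-4, Δ3=10, Δ4=-3
row 1: diag=6, rhs=-24; c'=1/6, d'=-4
row 2: denom=4−1·1/6=23/6; d'=(-12−1·-4)/(23/6)=-48/23
row 3: denom=4−1·6/23=86/23; d'=(84−1·-48/23)/(86/23)=990/43
row 4: denom=4−1·23/86=321/86; d'=(-78−1·990/43)/(321/86)=-2896/107
back: M4=-2896/107
back: M3=990/43−23/86·-2896/107=3238/107
back: M2=-48/23−6/23·3238/107=-1068/107
back: M1=-4−1/6·-1068/107=-250/107
M: M0=0, M1=-250/107, M2=-1068/107, M3=3238/107, M4=-2896/107, M5=0
seg 0: a=-3, c=M0/2=0, d=(M1−M0)/(6·2)=-125/642, b=Δ0−h0·(2M0+M1)/6=892/321
seg 1: a=1, c=M1/2=-125/107, d=(M2−M1)/(6·1)=-409/321, b=Δ1−h1·(2M1+M2)/6=142/321
seg 2: a=-1, c=M2/2=-534/107, d=(M3−M2)/(6·1)=2153/321, b=Δ2−h2·(2M2+M3)/6=-1835/321
seg 3: a=-5, c=M3/2=1619/107, d=(M4−M3)/(6·1)=-3067/321, b=Δ3−h3·(2M3+M4)/6=1420/321
seg 4: a=5, c=M4/2=-1448/107, d=(M5−M4)/(6·1)=1448/321, b=Δ4−h4·(2M4+M5)/6=1933/321
t_q=21/4 → seg 4, τ=1/4; S=5+1933/321·τ+-1448/107·τ²+1448/321·τ³=4905/856

  seg 0: a=-3 b=892/321 c=0 d=-125/642
  seg 1: a=1 b=142/321 c=-125/107 d=-409/321
  seg 2: a=-1 b=-1835/321 c=-534/107 d=2153/321
  seg 3: a=-5 b=1420/321 c=1619/107 d=-3067/321
  seg 4: a=5 b=1933/321 c=-1448/107 d=1448/321
S(21/4) = 4905/856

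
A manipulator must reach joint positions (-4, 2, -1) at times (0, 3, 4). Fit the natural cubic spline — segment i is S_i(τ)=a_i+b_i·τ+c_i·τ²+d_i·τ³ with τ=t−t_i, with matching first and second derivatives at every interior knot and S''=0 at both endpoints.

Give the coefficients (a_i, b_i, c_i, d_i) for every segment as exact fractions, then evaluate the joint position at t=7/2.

Δ: Δ0=2, Δ1=-3
row 1: diag=8, rhs=-30; c'=1/8, d'=-15/4
back: M1=-15/4
M: M0=0, M1=-15/4, M2=0
seg 0: a=-4, c=M0/2=0, d=(M1−M0)/(6·3)=-5/24, b=Δ0−h0·(2M0+M1)/6=31/8
seg 1: a=2, c=M1/2=-15/8, d=(M2−M1)/(6·1)=5/8, b=Δ1−h1·(2M1+M2)/6=-7/4
t_q=7/2 → seg 1, τ=1/2; S=2+-7/4·τ+-15/8·τ²+5/8·τ³=47/64

  seg 0: a=-4 b=31/8 c=0 d=-5/24
  seg 1: a=2 b=-7/4 c=-15/8 d=5/8
S(7/2) = 47/64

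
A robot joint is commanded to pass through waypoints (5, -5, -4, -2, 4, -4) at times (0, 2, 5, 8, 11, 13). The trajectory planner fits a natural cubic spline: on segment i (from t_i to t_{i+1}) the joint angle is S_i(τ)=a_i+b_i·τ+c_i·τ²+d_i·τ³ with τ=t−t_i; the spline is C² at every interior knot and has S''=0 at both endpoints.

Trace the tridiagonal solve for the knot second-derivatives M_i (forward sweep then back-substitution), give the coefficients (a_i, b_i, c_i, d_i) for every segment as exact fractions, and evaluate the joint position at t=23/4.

Δ: Δ0=-5, Δ1=1/3, Δ2=2/3, Δ3=2, Δ4=-4
row 1: diag=10, rhs=32; c'=3/10, d'=16/5
row 2: denom=12−3·3/10=111/10; d'=(2−3·16/5)/(111/10)=-76/111
row 3: denom=12−3·10/37=414/37; d'=(8−3·-76/111)/(414/37)=62/69
row 4: denom=10−3·37/138=423/46; d'=(-36−3·62/69)/(423/46)=-1780/423
back: M4=-1780/423
back: M3=62/69−37/138·-1780/423=2572/1269
back: M2=-76/111−10/37·2572/1269=-1564/1269
back: M1=16/5−3/10·-1564/1269=1510/423
M: M0=0, M1=1510/423, M2=-1564/1269, M3=2572/1269, M4=-1780/423, M5=0
seg 0: a=5, c=M0/2=0, d=(M1−M0)/(6·2)=755/2538, b=Δ0−h0·(2M0+M1)/6=-7855/1269
seg 1: a=-5, c=M1/2=755/423, d=(M2−M1)/(6·3)=-3047/11421, b=Δ1−h1·(2M1+M2)/6=-3325/1269
seg 2: a=-4, c=M2/2=-782/1269, d=(M3−M2)/(6·3)=44/243, b=Δ2−h2·(2M2+M3)/6=1124/1269
seg 3: a=-2, c=M3/2=1286/1269, d=(M4−M3)/(6·3)=-3956/11421, b=Δ3−h3·(2M3+M4)/6=2636/1269
seg 4: a=4, c=M4/2=-890/423, d=(M5−M4)/(6·2)=445/1269, b=Δ4−h4·(2M4+M5)/6=-1516/1269
t_q=23/4 → seg 2, τ=3/4; S=-4+1124/1269·τ+-782/1269·τ²+44/243·τ³=-8135/2256

  seg 0: a=5 b=-7855/1269 c=0 d=755/2538
  seg 1: a=-5 b=-3325/1269 c=755/423 d=-3047/11421
  seg 2: a=-4 b=1124/1269 c=-782/1269 d=44/243
  seg 3: a=-2 b=2636/1269 c=1286/1269 d=-3956/11421
  seg 4: a=4 b=-1516/1269 c=-890/423 d=445/1269
S(23/4) = -8135/2256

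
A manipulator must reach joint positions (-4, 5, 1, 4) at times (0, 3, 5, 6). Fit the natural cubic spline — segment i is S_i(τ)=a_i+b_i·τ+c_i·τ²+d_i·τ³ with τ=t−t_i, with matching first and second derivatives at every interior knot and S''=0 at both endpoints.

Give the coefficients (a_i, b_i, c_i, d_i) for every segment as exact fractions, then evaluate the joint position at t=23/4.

Δ: Δ0=3, Δ1=-2, Δ2=3
row 1: diag=10, rhs=-30; c'=1/5, d'=-3
row 2: denom=6−2·1/5=28/5; d'=(30−2·-3)/(28/5)=45/7
back: M2=45/7
back: M1=-3−1/5·45/7=-30/7
M: M0=0, M1=-30/7, M2=45/7, M3=0
seg 0: a=-4, c=M0/2=0, d=(M1−M0)/(6·3)=-5/21, b=Δ0−h0·(2M0+M1)/6=36/7
seg 1: a=5, c=M1/2=-15/7, d=(M2−M1)/(6·2)=25/28, b=Δ1−h1·(2M1+M2)/6=-9/7
seg 2: a=1, c=M2/2=45/14, d=(M3−M2)/(6·1)=-15/14, b=Δ2−h2·(2M2+M3)/6=6/7
t_q=23/4 → seg 2, τ=3/4; S=1+6/7·τ+45/14·τ²+-15/14·τ³=2687/896

  seg 0: a=-4 b=36/7 c=0 d=-5/21
  seg 1: a=5 b=-9/7 c=-15/7 d=25/28
  seg 2: a=1 b=6/7 c=45/14 d=-15/14
S(23/4) = 2687/896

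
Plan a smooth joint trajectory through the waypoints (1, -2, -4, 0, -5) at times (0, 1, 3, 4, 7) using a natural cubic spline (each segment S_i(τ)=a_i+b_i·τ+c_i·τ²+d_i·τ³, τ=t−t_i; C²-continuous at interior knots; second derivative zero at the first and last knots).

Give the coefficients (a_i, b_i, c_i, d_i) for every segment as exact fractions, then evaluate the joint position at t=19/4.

  seg 0: a=1 b=-1129/375 c=0 d=4/375
  seg 1: a=-2 b=-1117/375 c=4/125 d=359/750
  seg 2: a=-4 b=217/75 c=363/125 d=-674/375
  seg 3: a=0 b=1241/375 c=-311/125 d=311/1125
S(19/4) = 9593/8000

Δ: Δ0=-3, Δ1=-1, Δ2=4, Δ3=-5/3
row 1: diag=6, rhs=12; c'=1/3, d'=2
row 2: denom=6−2·1/3=16/3; d'=(30−2·2)/(16/3)=39/8
row 3: denom=8−1·3/16=125/16; d'=(-34−1·39/8)/(125/16)=-622/125
back: M3=-622/125
back: M2=39/8−3/16·-622/125=726/125
back: M1=2−1/3·726/125=8/125
M: M0=0, M1=8/125, M2=726/125, M3=-622/125, M4=0
seg 0: a=1, c=M0/2=0, d=(M1−M0)/(6·1)=4/375, b=Δ0−h0·(2M0+M1)/6=-1129/375
seg 1: a=-2, c=M1/2=4/125, d=(M2−M1)/(6·2)=359/750, b=Δ1−h1·(2M1+M2)/6=-1117/375
seg 2: a=-4, c=M2/2=363/125, d=(M3−M2)/(6·1)=-674/375, b=Δ2−h2·(2M2+M3)/6=217/75
seg 3: a=0, c=M3/2=-311/125, d=(M4−M3)/(6·3)=311/1125, b=Δ3−h3·(2M3+M4)/6=1241/375
t_q=19/4 → seg 3, τ=3/4; S=0+1241/375·τ+-311/125·τ²+311/1125·τ³=9593/8000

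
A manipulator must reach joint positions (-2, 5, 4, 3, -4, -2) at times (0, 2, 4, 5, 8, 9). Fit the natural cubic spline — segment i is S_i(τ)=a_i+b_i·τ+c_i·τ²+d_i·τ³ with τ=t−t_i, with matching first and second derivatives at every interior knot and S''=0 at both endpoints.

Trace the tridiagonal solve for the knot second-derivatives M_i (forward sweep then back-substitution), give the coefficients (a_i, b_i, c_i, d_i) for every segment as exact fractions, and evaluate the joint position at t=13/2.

  seg 0: a=-2 b=8105/1767 c=0 d=-3841/14136
  seg 1: a=5 b=4687/3534 c=-3841/2356 d=5069/14136
  seg 2: a=4 b=-1576/1767 c=307/589 d=-1112/1767
  seg 3: a=3 b=-3070/1767 c=-805/589 d=688/1767
  seg 4: a=-4 b=1016/1767 c=1259/589 d=-1259/1767
S(13/2) = -3221/2356

Δ: Δ0=7/2, Δ1=-1/2, Δ2=-1, Δ3=-7/3, Δ4=2
row 1: diag=8, rhs=-24; c'=1/4, d'=-3
row 2: denom=6−2·1/4=11/2; d'=(-3−2·-3)/(11/2)=6/11
row 3: denom=8−1·2/11=86/11; d'=(-8−1·6/11)/(86/11)=-47/43
row 4: denom=8−3·33/86=589/86; d'=(26−3·-47/43)/(589/86)=2518/589
back: M4=2518/589
back: M3=-47/43−33/86·2518/589=-1610/589
back: M2=6/11−2/11·-1610/589=614/589
back: M1=-3−1/4·614/589=-3841/1178
M: M0=0, M1=-3841/1178, M2=614/589, M3=-1610/589, M4=2518/589, M5=0
seg 0: a=-2, c=M0/2=0, d=(M1−M0)/(6·2)=-3841/14136, b=Δ0−h0·(2M0+M1)/6=8105/1767
seg 1: a=5, c=M1/2=-3841/2356, d=(M2−M1)/(6·2)=5069/14136, b=Δ1−h1·(2M1+M2)/6=4687/3534
seg 2: a=4, c=M2/2=307/589, d=(M3−M2)/(6·1)=-1112/1767, b=Δ2−h2·(2M2+M3)/6=-1576/1767
seg 3: a=3, c=M3/2=-805/589, d=(M4−M3)/(6·3)=688/1767, b=Δ3−h3·(2M3+M4)/6=-3070/1767
seg 4: a=-4, c=M4/2=1259/589, d=(M5−M4)/(6·1)=-1259/1767, b=Δ4−h4·(2M4+M5)/6=1016/1767
t_q=13/2 → seg 3, τ=3/2; S=3+-3070/1767·τ+-805/589·τ²+688/1767·τ³=-3221/2356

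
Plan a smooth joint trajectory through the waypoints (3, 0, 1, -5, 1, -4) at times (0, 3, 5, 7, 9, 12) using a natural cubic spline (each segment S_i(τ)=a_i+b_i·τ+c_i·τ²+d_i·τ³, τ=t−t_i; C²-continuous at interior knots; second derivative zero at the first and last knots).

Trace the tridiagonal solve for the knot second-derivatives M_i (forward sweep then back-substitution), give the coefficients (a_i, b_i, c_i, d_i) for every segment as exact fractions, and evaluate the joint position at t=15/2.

Δ: Δ0=-1, Δ1=1/2, Δ2=-3, Δ3=3, Δ4=-5/3
row 1: diag=10, rhs=9; c'=1/5, d'=9/10
row 2: denom=8−2·1/5=38/5; d'=(-21−2·9/10)/(38/5)=-3
row 3: denom=8−2·5/19=142/19; d'=(36−2·-3)/(142/19)=399/71
row 4: denom=10−2·19/71=672/71; d'=(-28−2·399/71)/(672/71)=-199/48
back: M4=-199/48
back: M3=399/71−19/71·-199/48=323/48
back: M2=-3−5/19·323/48=-229/48
back: M1=9/10−1/5·-229/48=89/48
M: M0=0, M1=89/48, M2=-229/48, M3=323/48, M4=-199/48, M5=0
seg 0: a=3, c=M0/2=0, d=(M1−M0)/(6·3)=89/864, b=Δ0−h0·(2M0+M1)/6=-185/96
seg 1: a=0, c=M1/2=89/96, d=(M2−M1)/(6·2)=-53/96, b=Δ1−h1·(2M1+M2)/6=41/48
seg 2: a=1, c=M2/2=-229/96, d=(M3−M2)/(6·2)=23/24, b=Δ2−h2·(2M2+M3)/6=-33/16
seg 3: a=-5, c=M3/2=323/96, d=(M4−M3)/(6·2)=-29/32, b=Δ3−h3·(2M3+M4)/6=-5/48
seg 4: a=1, c=M4/2=-199/96, d=(M5−M4)/(6·3)=199/864, b=Δ4−h4·(2M4+M5)/6=119/48
t_q=15/2 → seg 3, τ=1/2; S=-5+-5/48·τ+323/96·τ²+-29/32·τ³=-1107/256

  seg 0: a=3 b=-185/96 c=0 d=89/864
  seg 1: a=0 b=41/48 c=89/96 d=-53/96
  seg 2: a=1 b=-33/16 c=-229/96 d=23/24
  seg 3: a=-5 b=-5/48 c=323/96 d=-29/32
  seg 4: a=1 b=119/48 c=-199/96 d=199/864
S(15/2) = -1107/256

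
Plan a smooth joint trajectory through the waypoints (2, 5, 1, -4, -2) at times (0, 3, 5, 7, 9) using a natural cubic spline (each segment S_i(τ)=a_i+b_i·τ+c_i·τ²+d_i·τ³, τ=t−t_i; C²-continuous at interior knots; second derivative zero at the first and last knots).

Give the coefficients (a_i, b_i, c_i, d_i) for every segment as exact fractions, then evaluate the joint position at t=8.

Δ: Δ0=1, Δ1=-2, Δ2=-5/2, Δ3=1
row 1: diag=10, rhs=-18; c'=1/5, d'=-9/5
row 2: denom=8−2·1/5=38/5; d'=(-3−2·-9/5)/(38/5)=3/38
row 3: denom=8−2·5/19=142/19; d'=(21−2·3/38)/(142/19)=198/71
back: M3=198/71
back: M2=3/38−5/19·198/71=-93/142
back: M1=-9/5−1/5·-93/142=-237/142
M: M0=0, M1=-237/142, M2=-93/142, M3=198/71, M4=0
seg 0: a=2, c=M0/2=0, d=(M1−M0)/(6·3)=-79/852, b=Δ0−h0·(2M0+M1)/6=521/284
seg 1: a=5, c=M1/2=-237/284, d=(M2−M1)/(6·2)=6/71, b=Δ1−h1·(2M1+M2)/6=-95/142
seg 2: a=1, c=M2/2=-93/284, d=(M3−M2)/(6·2)=163/568, b=Δ2−h2·(2M2+M3)/6=-425/142
seg 3: a=-4, c=M3/2=99/71, d=(M4−M3)/(6·2)=-33/142, b=Δ3−h3·(2M3+M4)/6=-61/71
t_q=8 → seg 3, τ=1; S=-4+-61/71·τ+99/71·τ²+-33/142·τ³=-525/142

  seg 0: a=2 b=521/284 c=0 d=-79/852
  seg 1: a=5 b=-95/142 c=-237/284 d=6/71
  seg 2: a=1 b=-425/142 c=-93/284 d=163/568
  seg 3: a=-4 b=-61/71 c=99/71 d=-33/142
S(8) = -525/142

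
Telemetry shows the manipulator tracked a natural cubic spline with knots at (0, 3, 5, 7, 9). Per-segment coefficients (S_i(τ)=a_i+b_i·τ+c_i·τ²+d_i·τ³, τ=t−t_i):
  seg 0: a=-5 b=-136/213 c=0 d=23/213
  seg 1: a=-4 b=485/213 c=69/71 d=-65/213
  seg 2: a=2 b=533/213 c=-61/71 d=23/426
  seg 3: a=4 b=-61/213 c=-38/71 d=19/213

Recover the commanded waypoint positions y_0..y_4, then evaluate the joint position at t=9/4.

y_0=-5 y_1=-4 y_2=2 y_3=4 y_4=2
S(9/4) = -23659/4544

y_0 = S_0(0) = a_0 = -5
y_1 = S_1(0) = a_1 = -4
y_2 = S_2(0) = a_2 = 2
y_3 = S_3(0) = a_3 = 4
y_4 = S_3(2) = 2
t_q=9/4 is in segment 0 (τ=9/4); S_0(τ)=-23659/4544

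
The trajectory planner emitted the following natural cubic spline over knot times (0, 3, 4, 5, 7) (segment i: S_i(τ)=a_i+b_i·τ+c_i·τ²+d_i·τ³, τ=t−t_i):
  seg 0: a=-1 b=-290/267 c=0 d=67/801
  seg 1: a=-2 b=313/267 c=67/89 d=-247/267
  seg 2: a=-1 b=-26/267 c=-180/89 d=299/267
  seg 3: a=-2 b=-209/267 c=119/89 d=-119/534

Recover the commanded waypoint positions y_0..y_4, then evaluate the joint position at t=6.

y_0=-1 y_1=-2 y_2=-1 y_3=-2 y_4=0
S(6) = -297/178

y_0 = S_0(0) = a_0 = -1
y_1 = S_1(0) = a_1 = -2
y_2 = S_2(0) = a_2 = -1
y_3 = S_3(0) = a_3 = -2
y_4 = S_3(2) = 0
t_q=6 is in segment 3 (τ=1); S_3(τ)=-297/178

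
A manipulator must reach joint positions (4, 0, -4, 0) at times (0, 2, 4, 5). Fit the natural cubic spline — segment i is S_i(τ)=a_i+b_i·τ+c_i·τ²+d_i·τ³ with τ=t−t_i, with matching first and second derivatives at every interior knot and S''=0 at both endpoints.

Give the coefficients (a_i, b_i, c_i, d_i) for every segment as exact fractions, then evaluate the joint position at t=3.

Δ: Δ0=-2, Δ1=-2, Δ2=4
row 1: diag=8, rhs=0; c'=1/4, d'=0
row 2: denom=6−2·1/4=11/2; d'=(36−2·0)/(11/2)=72/11
back: M2=72/11
back: M1=0−1/4·72/11=-18/11
M: M0=0, M1=-18/11, M2=72/11, M3=0
seg 0: a=4, c=M0/2=0, d=(M1−M0)/(6·2)=-3/22, b=Δ0−h0·(2M0+M1)/6=-16/11
seg 1: a=0, c=M1/2=-9/11, d=(M2−M1)/(6·2)=15/22, b=Δ1−h1·(2M1+M2)/6=-34/11
seg 2: a=-4, c=M2/2=36/11, d=(M3−M2)/(6·1)=-12/11, b=Δ2−h2·(2M2+M3)/6=20/11
t_q=3 → seg 1, τ=1; S=0+-34/11·τ+-9/11·τ²+15/22·τ³=-71/22

  seg 0: a=4 b=-16/11 c=0 d=-3/22
  seg 1: a=0 b=-34/11 c=-9/11 d=15/22
  seg 2: a=-4 b=20/11 c=36/11 d=-12/11
S(3) = -71/22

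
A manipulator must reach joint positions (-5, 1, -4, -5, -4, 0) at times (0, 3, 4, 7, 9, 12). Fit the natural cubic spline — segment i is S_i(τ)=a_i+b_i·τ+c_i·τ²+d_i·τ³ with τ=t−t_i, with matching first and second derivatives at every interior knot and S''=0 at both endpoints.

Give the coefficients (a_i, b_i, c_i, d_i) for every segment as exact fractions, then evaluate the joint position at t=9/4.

Δ: Δ0=2, Δ1=-5, Δ2=-1/3, Δ3=1/2, Δ4=4/3
row 1: diag=8, rhs=-42; c'=1/8, d'=-21/4
row 2: denom=8−1·1/8=63/8; d'=(28−1·-21/4)/(63/8)=38/9
row 3: denom=10−3·8/21=62/7; d'=(5−3·38/9)/(62/7)=-161/186
row 4: denom=10−2·7/31=296/31; d'=(5−2·-161/186)/(296/31)=313/444
back: M4=313/444
back: M3=-161/186−7/31·313/444=-455/444
back: M2=38/9−8/21·-455/444=512/111
back: M1=-21/4−1/8·512/111=-2587/444
M: M0=0, M1=-2587/444, M2=512/111, M3=-455/444, M4=313/444, M5=0
seg 0: a=-5, c=M0/2=0, d=(M1−M0)/(6·3)=-2587/7992, b=Δ0−h0·(2M0+M1)/6=4363/888
seg 1: a=1, c=M1/2=-2587/888, d=(M2−M1)/(6·1)=515/296, b=Δ1−h1·(2M1+M2)/6=-1699/444
seg 2: a=-4, c=M2/2=256/111, d=(M3−M2)/(6·3)=-2503/7992, b=Δ2−h2·(2M2+M3)/6=-3937/888
seg 3: a=-5, c=M3/2=-455/888, d=(M4−M3)/(6·2)=16/111, b=Δ3−h3·(2M3+M4)/6=421/444
seg 4: a=-4, c=M4/2=313/888, d=(M5−M4)/(6·3)=-313/7992, b=Δ4−h4·(2M4+M5)/6=93/148
t_q=9/4 → seg 0, τ=9/4; S=-5+4363/888·τ+0·τ²+-2587/7992·τ³=44855/18944

  seg 0: a=-5 b=4363/888 c=0 d=-2587/7992
  seg 1: a=1 b=-1699/444 c=-2587/888 d=515/296
  seg 2: a=-4 b=-3937/888 c=256/111 d=-2503/7992
  seg 3: a=-5 b=421/444 c=-455/888 d=16/111
  seg 4: a=-4 b=93/148 c=313/888 d=-313/7992
S(9/4) = 44855/18944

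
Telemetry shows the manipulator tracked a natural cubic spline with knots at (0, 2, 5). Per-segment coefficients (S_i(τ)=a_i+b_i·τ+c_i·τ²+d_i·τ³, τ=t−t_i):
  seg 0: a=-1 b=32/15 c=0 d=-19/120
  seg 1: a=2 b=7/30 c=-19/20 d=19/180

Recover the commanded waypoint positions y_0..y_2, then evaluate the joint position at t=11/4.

y_0=-1 y_1=2 y_2=-3
S(11/4) = 2157/1280

y_0 = S_0(0) = a_0 = -1
y_1 = S_1(0) = a_1 = 2
y_2 = S_1(3) = -3
t_q=11/4 is in segment 1 (τ=3/4); S_1(τ)=2157/1280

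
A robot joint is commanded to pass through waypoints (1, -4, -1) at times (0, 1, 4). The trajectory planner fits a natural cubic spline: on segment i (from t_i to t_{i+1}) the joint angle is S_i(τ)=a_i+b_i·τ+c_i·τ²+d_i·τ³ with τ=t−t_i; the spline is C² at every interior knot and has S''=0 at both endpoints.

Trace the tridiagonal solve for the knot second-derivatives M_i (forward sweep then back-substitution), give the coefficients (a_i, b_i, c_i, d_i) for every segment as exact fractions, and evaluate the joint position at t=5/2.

Δ: Δ0=-5, Δ1=1
row 1: diag=8, rhs=36; c'=3/8, d'=9/2
back: M1=9/2
M: M0=0, M1=9/2, M2=0
seg 0: a=1, c=M0/2=0, d=(M1−M0)/(6·1)=3/4, b=Δ0−h0·(2M0+M1)/6=-23/4
seg 1: a=-4, c=M1/2=9/4, d=(M2−M1)/(6·3)=-1/4, b=Δ1−h1·(2M1+M2)/6=-7/2
t_q=5/2 → seg 1, τ=3/2; S=-4+-7/2·τ+9/4·τ²+-1/4·τ³=-161/32

  seg 0: a=1 b=-23/4 c=0 d=3/4
  seg 1: a=-4 b=-7/2 c=9/4 d=-1/4
S(5/2) = -161/32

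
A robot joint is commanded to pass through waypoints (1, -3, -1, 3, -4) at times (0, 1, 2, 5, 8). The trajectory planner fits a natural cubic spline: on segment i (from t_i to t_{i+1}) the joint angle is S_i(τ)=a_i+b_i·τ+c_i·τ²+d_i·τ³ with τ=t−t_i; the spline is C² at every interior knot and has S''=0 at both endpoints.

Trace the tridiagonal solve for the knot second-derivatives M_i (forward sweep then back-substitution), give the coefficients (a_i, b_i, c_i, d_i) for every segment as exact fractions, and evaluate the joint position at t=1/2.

  seg 0: a=1 b=-621/112 c=0 d=173/112
  seg 1: a=-3 b=-51/56 c=519/112 d=-193/112
  seg 2: a=-1 b=51/16 c=-15/28 d=-83/3024
  seg 3: a=3 b=-43/56 c=-263/336 d=263/3024
S(1/2) = -1415/896

Δ: Δ0=-4, Δ1=2, Δ2=4/3, Δ3=-7/3
row 1: diag=4, rhs=36; c'=1/4, d'=9
row 2: denom=8−1·1/4=31/4; d'=(-4−1·9)/(31/4)=-52/31
row 3: denom=12−3·12/31=336/31; d'=(-22−3·-52/31)/(336/31)=-263/168
back: M3=-263/168
back: M2=-52/31−12/31·-263/168=-15/14
back: M1=9−1/4·-15/14=519/56
M: M0=0, M1=519/56, M2=-15/14, M3=-263/168, M4=0
seg 0: a=1, c=M0/2=0, d=(M1−M0)/(6·1)=173/112, b=Δ0−h0·(2M0+M1)/6=-621/112
seg 1: a=-3, c=M1/2=519/112, d=(M2−M1)/(6·1)=-193/112, b=Δ1−h1·(2M1+M2)/6=-51/56
seg 2: a=-1, c=M2/2=-15/28, d=(M3−M2)/(6·3)=-83/3024, b=Δ2−h2·(2M2+M3)/6=51/16
seg 3: a=3, c=M3/2=-263/336, d=(M4−M3)/(6·3)=263/3024, b=Δ3−h3·(2M3+M4)/6=-43/56
t_q=1/2 → seg 0, τ=1/2; S=1+-621/112·τ+0·τ²+173/112·τ³=-1415/896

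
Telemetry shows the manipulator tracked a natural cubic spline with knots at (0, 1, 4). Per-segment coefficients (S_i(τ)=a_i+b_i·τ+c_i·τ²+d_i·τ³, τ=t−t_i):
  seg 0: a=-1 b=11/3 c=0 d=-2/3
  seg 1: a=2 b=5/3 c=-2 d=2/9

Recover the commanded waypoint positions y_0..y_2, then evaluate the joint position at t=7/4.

y_0=-1 y_1=2 y_2=-5
S(7/4) = 71/32

y_0 = S_0(0) = a_0 = -1
y_1 = S_1(0) = a_1 = 2
y_2 = S_1(3) = -5
t_q=7/4 is in segment 1 (τ=3/4); S_1(τ)=71/32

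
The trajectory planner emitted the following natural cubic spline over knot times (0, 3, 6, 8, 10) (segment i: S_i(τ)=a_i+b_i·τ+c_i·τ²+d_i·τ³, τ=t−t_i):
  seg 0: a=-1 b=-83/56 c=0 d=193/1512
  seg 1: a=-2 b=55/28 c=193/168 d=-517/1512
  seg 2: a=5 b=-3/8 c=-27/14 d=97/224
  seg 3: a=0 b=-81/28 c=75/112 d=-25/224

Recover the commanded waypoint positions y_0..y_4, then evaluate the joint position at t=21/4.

y_0=-1 y_1=-2 y_2=5 y_3=0 y_4=-4
S(21/4) = 15557/3584

y_0 = S_0(0) = a_0 = -1
y_1 = S_1(0) = a_1 = -2
y_2 = S_2(0) = a_2 = 5
y_3 = S_3(0) = a_3 = 0
y_4 = S_3(2) = -4
t_q=21/4 is in segment 1 (τ=9/4); S_1(τ)=15557/3584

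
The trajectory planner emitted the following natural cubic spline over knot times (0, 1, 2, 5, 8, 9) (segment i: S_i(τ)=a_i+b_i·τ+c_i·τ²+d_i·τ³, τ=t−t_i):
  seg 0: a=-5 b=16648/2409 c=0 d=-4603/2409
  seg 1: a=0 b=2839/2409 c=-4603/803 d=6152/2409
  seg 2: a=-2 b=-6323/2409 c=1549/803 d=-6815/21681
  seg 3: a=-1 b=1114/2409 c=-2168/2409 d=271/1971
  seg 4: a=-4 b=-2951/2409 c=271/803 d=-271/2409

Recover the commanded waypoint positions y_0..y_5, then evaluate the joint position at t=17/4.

y_0=-5 y_1=0 y_2=-2 y_3=-1 y_4=-4 y_5=-5
S(17/4) = -88417/51392

y_0 = S_0(0) = a_0 = -5
y_1 = S_1(0) = a_1 = 0
y_2 = S_2(0) = a_2 = -2
y_3 = S_3(0) = a_3 = -1
y_4 = S_4(0) = a_4 = -4
y_5 = S_4(1) = -5
t_q=17/4 is in segment 2 (τ=9/4); S_2(τ)=-88417/51392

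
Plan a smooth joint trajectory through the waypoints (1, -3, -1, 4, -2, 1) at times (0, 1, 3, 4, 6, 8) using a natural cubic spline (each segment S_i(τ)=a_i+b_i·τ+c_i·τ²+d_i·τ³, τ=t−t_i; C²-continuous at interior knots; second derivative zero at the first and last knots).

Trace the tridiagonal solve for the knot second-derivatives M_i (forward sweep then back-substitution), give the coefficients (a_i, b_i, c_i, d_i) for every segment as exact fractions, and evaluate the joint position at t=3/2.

  seg 0: a=1 b=-183/40 c=0 d=23/40
  seg 1: a=-3 b=-57/20 c=69/40 d=1/10
  seg 2: a=-1 b=21/4 c=93/40 d=-103/40
  seg 3: a=4 b=87/40 c=-27/5 d=45/32
  seg 4: a=-2 b=-51/20 c=243/80 d=-81/160
S(3/2) = -637/160

Δ: Δ0=-4, Δ1=1, Δ2=5, Δ3=-3, Δ4=3/2
row 1: diag=6, rhs=30; c'=1/3, d'=5
row 2: denom=6−2·1/3=16/3; d'=(24−2·5)/(16/3)=21/8
row 3: denom=6−1·3/16=93/16; d'=(-48−1·21/8)/(93/16)=-270/31
row 4: denom=8−2·32/93=680/93; d'=(27−2·-270/31)/(680/93)=243/40
back: M4=243/40
back: M3=-270/31−32/93·243/40=-54/5
back: M2=21/8−3/16·-54/5=93/20
back: M1=5−1/3·93/20=69/20
M: M0=0, M1=69/20, M2=93/20, M3=-54/5, M4=243/40, M5=0
seg 0: a=1, c=M0/2=0, d=(M1−M0)/(6·1)=23/40, b=Δ0−h0·(2M0+M1)/6=-183/40
seg 1: a=-3, c=M1/2=69/40, d=(M2−M1)/(6·2)=1/10, b=Δ1−h1·(2M1+M2)/6=-57/20
seg 2: a=-1, c=M2/2=93/40, d=(M3−M2)/(6·1)=-103/40, b=Δ2−h2·(2M2+M3)/6=21/4
seg 3: a=4, c=M3/2=-27/5, d=(M4−M3)/(6·2)=45/32, b=Δ3−h3·(2M3+M4)/6=87/40
seg 4: a=-2, c=M4/2=243/80, d=(M5−M4)/(6·2)=-81/160, b=Δ4−h4·(2M4+M5)/6=-51/20
t_q=3/2 → seg 1, τ=1/2; S=-3+-57/20·τ+69/40·τ²+1/10·τ³=-637/160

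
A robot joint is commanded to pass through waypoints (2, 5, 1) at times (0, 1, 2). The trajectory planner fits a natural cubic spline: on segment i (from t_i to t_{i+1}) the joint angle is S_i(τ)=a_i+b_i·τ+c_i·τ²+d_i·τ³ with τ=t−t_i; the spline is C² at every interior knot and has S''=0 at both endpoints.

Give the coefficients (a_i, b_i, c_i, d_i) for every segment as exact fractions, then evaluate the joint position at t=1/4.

  seg 0: a=2 b=19/4 c=0 d=-7/4
  seg 1: a=5 b=-1/2 c=-21/4 d=7/4
S(1/4) = 809/256

Δ: Δ0=3, Δ1=-4
row 1: diag=4, rhs=-42; c'=1/4, d'=-21/2
back: M1=-21/2
M: M0=0, M1=-21/2, M2=0
seg 0: a=2, c=M0/2=0, d=(M1−M0)/(6·1)=-7/4, b=Δ0−h0·(2M0+M1)/6=19/4
seg 1: a=5, c=M1/2=-21/4, d=(M2−M1)/(6·1)=7/4, b=Δ1−h1·(2M1+M2)/6=-1/2
t_q=1/4 → seg 0, τ=1/4; S=2+19/4·τ+0·τ²+-7/4·τ³=809/256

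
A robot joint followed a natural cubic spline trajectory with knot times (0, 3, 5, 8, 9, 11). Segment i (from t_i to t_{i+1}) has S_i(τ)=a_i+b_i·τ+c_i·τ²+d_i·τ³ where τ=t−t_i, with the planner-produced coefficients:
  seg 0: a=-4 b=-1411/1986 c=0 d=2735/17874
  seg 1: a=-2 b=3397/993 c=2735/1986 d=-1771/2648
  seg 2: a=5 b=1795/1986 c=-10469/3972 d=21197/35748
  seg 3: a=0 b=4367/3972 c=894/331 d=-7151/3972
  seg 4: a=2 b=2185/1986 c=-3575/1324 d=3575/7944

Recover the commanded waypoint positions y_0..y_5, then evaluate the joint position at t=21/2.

y_0 = S_0(0) = a_0 = -4
y_1 = S_1(0) = a_1 = -2
y_2 = S_2(0) = a_2 = 5
y_3 = S_3(0) = a_3 = 0
y_4 = S_4(0) = a_4 = 2
y_5 = S_4(2) = -3
t_q=21/2 is in segment 4 (τ=3/2); S_4(τ)=-19197/21184

y_0=-4 y_1=-2 y_2=5 y_3=0 y_4=2 y_5=-3
S(21/2) = -19197/21184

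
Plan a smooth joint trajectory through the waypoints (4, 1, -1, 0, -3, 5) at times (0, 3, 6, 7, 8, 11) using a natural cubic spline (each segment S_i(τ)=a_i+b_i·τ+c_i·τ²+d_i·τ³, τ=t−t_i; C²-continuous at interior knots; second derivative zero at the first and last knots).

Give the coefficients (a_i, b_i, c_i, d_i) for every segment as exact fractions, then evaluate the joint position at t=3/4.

  seg 0: a=4 b=-679/867 c=0 d=-188/7803
  seg 1: a=1 b=-1243/867 c=-188/867 d=1229/7803
  seg 2: a=-1 b=1316/867 c=347/289 d=-1490/867
  seg 3: a=0 b=-1072/867 c=-1143/289 d=1900/867
  seg 4: a=-3 b=-2230/867 c=757/289 d=-757/2601
S(3/4) = 15733/4624

Δ: Δ0=-1, Δ1=-2/3, Δ2=1, Δ3=-3, Δ4=8/3
row 1: diag=12, rhs=2; c'=1/4, d'=1/6
row 2: denom=8−3·1/4=29/4; d'=(10−3·1/6)/(29/4)=38/29
row 3: denom=4−1·4/29=112/29; d'=(-24−1·38/29)/(112/29)=-367/56
row 4: denom=8−1·29/112=867/112; d'=(34−1·-367/56)/(867/112)=1514/289
back: M4=1514/289
back: M3=-367/56−29/112·1514/289=-2286/289
back: M2=38/29−4/29·-2286/289=694/289
back: M1=1/6−1/4·694/289=-376/867
M: M0=0, M1=-376/867, M2=694/289, M3=-2286/289, M4=1514/289, M5=0
seg 0: a=4, c=M0/2=0, d=(M1−M0)/(6·3)=-188/7803, b=Δ0−h0·(2M0+M1)/6=-679/867
seg 1: a=1, c=M1/2=-188/867, d=(M2−M1)/(6·3)=1229/7803, b=Δ1−h1·(2M1+M2)/6=-1243/867
seg 2: a=-1, c=M2/2=347/289, d=(M3−M2)/(6·1)=-1490/867, b=Δ2−h2·(2M2+M3)/6=1316/867
seg 3: a=0, c=M3/2=-1143/289, d=(M4−M3)/(6·1)=1900/867, b=Δ3−h3·(2M3+M4)/6=-1072/867
seg 4: a=-3, c=M4/2=757/289, d=(M5−M4)/(6·3)=-757/2601, b=Δ4−h4·(2M4+M5)/6=-2230/867
t_q=3/4 → seg 0, τ=3/4; S=4+-679/867·τ+0·τ²+-188/7803·τ³=15733/4624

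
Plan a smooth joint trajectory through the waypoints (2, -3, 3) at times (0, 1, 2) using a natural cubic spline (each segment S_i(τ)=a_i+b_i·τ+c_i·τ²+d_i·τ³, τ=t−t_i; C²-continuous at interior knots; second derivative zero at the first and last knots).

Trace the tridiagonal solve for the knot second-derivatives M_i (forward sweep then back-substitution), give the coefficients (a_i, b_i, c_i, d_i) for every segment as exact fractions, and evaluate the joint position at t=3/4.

Δ: Δ0=-5, Δ1=6
row 1: diag=4, rhs=66; c'=1/4, d'=33/2
back: M1=33/2
M: M0=0, M1=33/2, M2=0
seg 0: a=2, c=M0/2=0, d=(M1−M0)/(6·1)=11/4, b=Δ0−h0·(2M0+M1)/6=-31/4
seg 1: a=-3, c=M1/2=33/4, d=(M2−M1)/(6·1)=-11/4, b=Δ1−h1·(2M1+M2)/6=1/2
t_q=3/4 → seg 0, τ=3/4; S=2+-31/4·τ+0·τ²+11/4·τ³=-679/256

  seg 0: a=2 b=-31/4 c=0 d=11/4
  seg 1: a=-3 b=1/2 c=33/4 d=-11/4
S(3/4) = -679/256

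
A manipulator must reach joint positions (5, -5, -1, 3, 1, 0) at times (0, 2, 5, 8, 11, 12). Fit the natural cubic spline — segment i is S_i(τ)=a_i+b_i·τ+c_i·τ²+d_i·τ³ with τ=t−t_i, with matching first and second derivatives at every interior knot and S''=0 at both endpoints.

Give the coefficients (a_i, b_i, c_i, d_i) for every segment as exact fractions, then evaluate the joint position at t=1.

  seg 0: a=5 b=-2101/331 c=0 d=223/662
  seg 1: a=-5 b=-763/331 c=669/331 d=-2408/8937
  seg 2: a=-1 b=843/331 c=-401/993 d=-2/8937
  seg 3: a=3 b=39/331 c=-403/993 d=430/8937
  seg 4: a=1 b=-337/331 c=9/331 d=-3/331
S(1) = -669/662

Δ: Δ0=-5, Δ1=4/3, Δ2=4/3, Δ3=-2/3, Δ4=-1
row 1: diag=10, rhs=38; c'=3/10, d'=19/5
row 2: denom=12−3·3/10=111/10; d'=(0−3·19/5)/(111/10)=-38/37
row 3: denom=12−3·10/37=414/37; d'=(-12−3·-38/37)/(414/37)=-55/69
row 4: denom=8−3·37/138=331/46; d'=(-2−3·-55/69)/(331/46)=18/331
back: M4=18/331
back: M3=-55/69−37/138·18/331=-806/993
back: M2=-38/37−10/37·-806/993=-802/993
back: M1=19/5−3/10·-802/993=1338/331
M: M0=0, M1=1338/331, M2=-802/993, M3=-806/993, M4=18/331, M5=0
seg 0: a=5, c=M0/2=0, d=(M1−M0)/(6·2)=223/662, b=Δ0−h0·(2M0+M1)/6=-2101/331
seg 1: a=-5, c=M1/2=669/331, d=(M2−M1)/(6·3)=-2408/8937, b=Δ1−h1·(2M1+M2)/6=-763/331
seg 2: a=-1, c=M2/2=-401/993, d=(M3−M2)/(6·3)=-2/8937, b=Δ2−h2·(2M2+M3)/6=843/331
seg 3: a=3, c=M3/2=-403/993, d=(M4−M3)/(6·3)=430/8937, b=Δ3−h3·(2M3+M4)/6=39/331
seg 4: a=1, c=M4/2=9/331, d=(M5−M4)/(6·1)=-3/331, b=Δ4−h4·(2M4+M5)/6=-337/331
t_q=1 → seg 0, τ=1; S=5+-2101/331·τ+0·τ²+223/662·τ³=-669/662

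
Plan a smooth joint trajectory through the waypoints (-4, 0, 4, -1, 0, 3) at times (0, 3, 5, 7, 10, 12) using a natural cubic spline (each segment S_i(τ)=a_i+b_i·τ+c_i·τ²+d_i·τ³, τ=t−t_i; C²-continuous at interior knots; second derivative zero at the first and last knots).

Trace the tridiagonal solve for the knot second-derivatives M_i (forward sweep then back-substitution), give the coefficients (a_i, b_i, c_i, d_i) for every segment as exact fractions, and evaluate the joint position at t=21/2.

  seg 0: a=-4 b=1519/2172 c=0 d=51/724
  seg 1: a=0 b=2825/1086 c=459/724 d=-1015/2172
  seg 2: a=4 b=-511/1086 c=-1571/724 d=2509/4344
  seg 3: a=-1 b=-1205/543 c=469/362 d=-161/1086
  seg 4: a=0 b=1685/1086 c=-7/181 d=7/1086
S(21/2) = 2221/2896

Δ: Δ0=4/3, Δ1=2, Δ2=-5/2, Δ3=1/3, Δ4=3/2
row 1: diag=10, rhs=4; c'=1/5, d'=2/5
row 2: denom=8−2·1/5=38/5; d'=(-27−2·2/5)/(38/5)=-139/38
row 3: denom=10−2·5/19=180/19; d'=(17−2·-139/38)/(180/19)=77/30
row 4: denom=10−3·19/60=181/20; d'=(7−3·77/30)/(181/20)=-14/181
back: M4=-14/181
back: M3=77/30−19/60·-14/181=469/181
back: M2=-139/38−5/19·469/181=-1571/362
back: M1=2/5−1/5·-1571/362=459/362
M: M0=0, M1=459/362, M2=-1571/362, M3=469/181, M4=-14/181, M5=0
seg 0: a=-4, c=M0/2=0, d=(M1−M0)/(6·3)=51/724, b=Δ0−h0·(2M0+M1)/6=1519/2172
seg 1: a=0, c=M1/2=459/724, d=(M2−M1)/(6·2)=-1015/2172, b=Δ1−h1·(2M1+M2)/6=2825/1086
seg 2: a=4, c=M2/2=-1571/724, d=(M3−M2)/(6·2)=2509/4344, b=Δ2−h2·(2M2+M3)/6=-511/1086
seg 3: a=-1, c=M3/2=469/362, d=(M4−M3)/(6·3)=-161/1086, b=Δ3−h3·(2M3+M4)/6=-1205/543
seg 4: a=0, c=M4/2=-7/181, d=(M5−M4)/(6·2)=7/1086, b=Δ4−h4·(2M4+M5)/6=1685/1086
t_q=21/2 → seg 4, τ=1/2; S=0+1685/1086·τ+-7/181·τ²+7/1086·τ³=2221/2896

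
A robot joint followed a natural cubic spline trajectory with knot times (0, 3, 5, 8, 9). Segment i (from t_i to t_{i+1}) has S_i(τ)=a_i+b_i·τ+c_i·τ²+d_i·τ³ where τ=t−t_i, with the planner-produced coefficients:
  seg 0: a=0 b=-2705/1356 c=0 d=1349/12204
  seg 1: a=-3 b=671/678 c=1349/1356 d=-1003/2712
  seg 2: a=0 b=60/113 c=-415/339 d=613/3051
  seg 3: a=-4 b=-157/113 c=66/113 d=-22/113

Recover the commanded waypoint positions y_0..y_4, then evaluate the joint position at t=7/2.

y_0=0 y_1=-3 y_2=0 y_3=-4 y_4=-5
S(7/2) = -16653/7232

y_0 = S_0(0) = a_0 = 0
y_1 = S_1(0) = a_1 = -3
y_2 = S_2(0) = a_2 = 0
y_3 = S_3(0) = a_3 = -4
y_4 = S_3(1) = -5
t_q=7/2 is in segment 1 (τ=1/2); S_1(τ)=-16653/7232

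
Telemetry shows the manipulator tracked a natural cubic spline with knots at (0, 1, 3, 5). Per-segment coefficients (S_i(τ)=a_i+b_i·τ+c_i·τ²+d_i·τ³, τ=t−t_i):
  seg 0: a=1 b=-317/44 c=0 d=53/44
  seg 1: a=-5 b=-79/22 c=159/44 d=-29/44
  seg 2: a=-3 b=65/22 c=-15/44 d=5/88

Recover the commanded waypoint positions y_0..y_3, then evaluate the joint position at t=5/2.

y_0 = S_0(0) = a_0 = 1
y_1 = S_1(0) = a_1 = -5
y_2 = S_2(0) = a_2 = -3
y_3 = S_2(2) = 2
t_q=5/2 is in segment 1 (τ=3/2); S_1(τ)=-1577/352

y_0=1 y_1=-5 y_2=-3 y_3=2
S(5/2) = -1577/352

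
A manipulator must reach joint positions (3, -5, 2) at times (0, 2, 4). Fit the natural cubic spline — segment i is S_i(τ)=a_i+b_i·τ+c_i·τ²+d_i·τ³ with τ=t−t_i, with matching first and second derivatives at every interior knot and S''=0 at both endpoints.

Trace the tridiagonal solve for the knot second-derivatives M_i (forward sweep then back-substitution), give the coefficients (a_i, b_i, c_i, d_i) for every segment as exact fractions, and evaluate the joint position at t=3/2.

Δ: Δ0=-4, Δ1=7/2
row 1: diag=8, rhs=45; c'=1/4, d'=45/8
back: M1=45/8
M: M0=0, M1=45/8, M2=0
seg 0: a=3, c=M0/2=0, d=(M1−M0)/(6·2)=15/32, b=Δ0−h0·(2M0+M1)/6=-47/8
seg 1: a=-5, c=M1/2=45/16, d=(M2−M1)/(6·2)=-15/32, b=Δ1−h1·(2M1+M2)/6=-1/4
t_q=3/2 → seg 0, τ=3/2; S=3+-47/8·τ+0·τ²+15/32·τ³=-1083/256

  seg 0: a=3 b=-47/8 c=0 d=15/32
  seg 1: a=-5 b=-1/4 c=45/16 d=-15/32
S(3/2) = -1083/256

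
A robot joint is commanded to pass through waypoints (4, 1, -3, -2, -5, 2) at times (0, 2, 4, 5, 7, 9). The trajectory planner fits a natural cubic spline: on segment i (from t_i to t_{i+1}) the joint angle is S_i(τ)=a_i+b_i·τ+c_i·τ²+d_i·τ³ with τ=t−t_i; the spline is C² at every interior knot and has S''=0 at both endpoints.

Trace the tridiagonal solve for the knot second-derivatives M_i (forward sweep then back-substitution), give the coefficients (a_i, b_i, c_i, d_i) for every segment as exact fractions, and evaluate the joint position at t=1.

Δ: Δ0=-3/2, Δ1=-2, Δ2=1, Δ3=-3/2, Δ4=7/2
row 1: diag=8, rhs=-3; c'=1/4, d'=-3/8
row 2: denom=6−2·1/4=11/2; d'=(18−2·-3/8)/(11/2)=75/22
row 3: denom=6−1·2/11=64/11; d'=(-15−1·75/22)/(64/11)=-405/128
row 4: denom=8−2·11/32=117/16; d'=(30−2·-405/128)/(117/16)=775/156
back: M4=775/156
back: M3=-405/128−11/32·775/156=-190/39
back: M2=75/22−2/11·-190/39=335/78
back: M1=-3/8−1/4·335/78=-113/78
M: M0=0, M1=-113/78, M2=335/78, M3=-190/39, M4=775/156, M5=0
seg 0: a=4, c=M0/2=0, d=(M1−M0)/(6·2)=-113/936, b=Δ0−h0·(2M0+M1)/6=-119/117
seg 1: a=1, c=M1/2=-113/156, d=(M2−M1)/(6·2)=56/117, b=Δ1−h1·(2M1+M2)/6=-577/234
seg 2: a=-3, c=M2/2=335/156, d=(M3−M2)/(6·1)=-55/36, b=Δ2−h2·(2M2+M3)/6=89/234
seg 3: a=-2, c=M3/2=-95/39, d=(M4−M3)/(6·2)=1535/1872, b=Δ3−h3·(2M3+M4)/6=43/468
seg 4: a=-5, c=M4/2=775/312, d=(M5−M4)/(6·2)=-775/1872, b=Δ4−h4·(2M4+M5)/6=22/117
t_q=1 → seg 0, τ=1; S=4+-119/117·τ+0·τ²+-113/936·τ³=893/312

  seg 0: a=4 b=-119/117 c=0 d=-113/936
  seg 1: a=1 b=-577/234 c=-113/156 d=56/117
  seg 2: a=-3 b=89/234 c=335/156 d=-55/36
  seg 3: a=-2 b=43/468 c=-95/39 d=1535/1872
  seg 4: a=-5 b=22/117 c=775/312 d=-775/1872
S(1) = 893/312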